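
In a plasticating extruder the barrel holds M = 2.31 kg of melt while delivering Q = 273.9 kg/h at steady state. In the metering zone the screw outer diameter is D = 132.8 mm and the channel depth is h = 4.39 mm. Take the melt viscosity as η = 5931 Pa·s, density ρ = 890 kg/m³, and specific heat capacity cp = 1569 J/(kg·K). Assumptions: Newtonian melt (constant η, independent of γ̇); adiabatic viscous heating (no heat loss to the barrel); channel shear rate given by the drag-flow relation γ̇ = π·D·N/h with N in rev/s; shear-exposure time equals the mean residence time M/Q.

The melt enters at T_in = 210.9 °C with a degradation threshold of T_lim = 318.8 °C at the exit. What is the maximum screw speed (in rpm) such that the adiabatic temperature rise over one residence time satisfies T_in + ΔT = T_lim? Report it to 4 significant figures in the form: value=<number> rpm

value=18.26 rpm

Throughput in SI: Q_s = 273.9 kg/h ÷ 3600 s/h = 0.0760833 kg/s
t_res = M / Q_s = 2.31 ÷ 0.0760833 = 30.3614 s
Geometry in SI: D = 132.8 mm → 0.1328 m, h = 4.39 mm → 0.00439 m
ΔT_a = T_lim − T_in = 318.8 °C − 210.9 °C = 107.9 K
γ̇_max² = ΔT_a·ρ·cp / (η·t_res) = [107.9 × 890 × 1569] / [5931 × 30.3614] = 836.727 s⁻²
γ̇_max = √836.727 = 28.9262 s⁻¹
Solve γ̇ = πDN/h for N: N_max = γ̇_max·h/(π·D) = 28.9262 × 0.00439 / (π × 0.1328) = 0.304375 rev/s = 18.2625 rpm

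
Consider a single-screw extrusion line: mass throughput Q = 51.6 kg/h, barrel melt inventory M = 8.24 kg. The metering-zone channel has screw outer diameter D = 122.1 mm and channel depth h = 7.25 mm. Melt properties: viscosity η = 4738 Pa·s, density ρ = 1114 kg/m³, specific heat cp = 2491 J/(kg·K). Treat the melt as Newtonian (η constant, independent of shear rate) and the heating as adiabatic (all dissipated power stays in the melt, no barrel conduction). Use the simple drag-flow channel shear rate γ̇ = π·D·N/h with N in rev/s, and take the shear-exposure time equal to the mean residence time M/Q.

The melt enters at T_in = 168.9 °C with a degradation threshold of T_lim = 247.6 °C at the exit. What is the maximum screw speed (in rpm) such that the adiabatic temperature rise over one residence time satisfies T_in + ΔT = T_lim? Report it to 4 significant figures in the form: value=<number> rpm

Convert throughput: Q = 51.6 kg/h = 51.6/3600 = 0.0143333 kg/s
t_res = M / Q_s = 8.24 / 0.0143333 = 574.884 s
Geometry in SI: D = 122.1 mm → 0.1221 m, h = 7.25 mm → 0.00725 m
Allowable rise: ΔT_a = T_lim − T_in = 247.6 − 168.9 = 78.7 K
γ̇_max² = ΔT_a·ρ·cp / (η·t_res) = [78.7 × 1114 × 2491] / [4738 × 574.884] = 80.1786 s⁻²
γ̇_max = √80.1786 = 8.95425 s⁻¹
N_max = γ̇_max·h / (π·D) = 8.95425 · 0.00725 / (π · 0.1221) = 0.16924 rev/s = 10.1544 rpm

value=10.15 rpm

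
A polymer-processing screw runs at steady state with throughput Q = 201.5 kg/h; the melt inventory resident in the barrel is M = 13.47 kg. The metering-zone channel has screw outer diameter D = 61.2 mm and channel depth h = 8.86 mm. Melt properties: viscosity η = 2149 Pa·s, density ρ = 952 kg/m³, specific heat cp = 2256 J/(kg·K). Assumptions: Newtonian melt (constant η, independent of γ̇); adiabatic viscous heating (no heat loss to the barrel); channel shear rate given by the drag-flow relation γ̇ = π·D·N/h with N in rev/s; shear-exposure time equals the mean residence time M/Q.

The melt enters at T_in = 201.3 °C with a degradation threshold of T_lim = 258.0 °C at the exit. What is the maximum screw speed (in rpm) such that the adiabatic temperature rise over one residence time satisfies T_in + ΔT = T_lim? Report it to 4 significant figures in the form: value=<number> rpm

Q_s = Q / 3600 = 201.5 / 3600 = 0.0559722 kg/s
t_res = M / Q_s = 13.47 / 0.0559722 = 240.655 s
Geometry in SI: D = 61.2 mm → 0.0612 m, h = 8.86 mm → 0.00886 m
ΔT_a = T_lim − T_in = 258.0 − 201.3 = 56.7 K
Invert ΔT = ηγ̇²t_res/(ρcp) for γ̇: γ̇_max² = ΔT_a ρ cp / (η t_res) = 56.7·952·2256 / (2149·240.655) = 235.466 s⁻²
γ̇_max = √235.466 = 15.3449 s⁻¹
Solve γ̇ = πDN/h for N: N_max = γ̇_max·h/(π·D) = 15.3449 × 0.00886 / (π × 0.0612) = 0.707125 rev/s = 42.4275 rpm

value=42.43 rpm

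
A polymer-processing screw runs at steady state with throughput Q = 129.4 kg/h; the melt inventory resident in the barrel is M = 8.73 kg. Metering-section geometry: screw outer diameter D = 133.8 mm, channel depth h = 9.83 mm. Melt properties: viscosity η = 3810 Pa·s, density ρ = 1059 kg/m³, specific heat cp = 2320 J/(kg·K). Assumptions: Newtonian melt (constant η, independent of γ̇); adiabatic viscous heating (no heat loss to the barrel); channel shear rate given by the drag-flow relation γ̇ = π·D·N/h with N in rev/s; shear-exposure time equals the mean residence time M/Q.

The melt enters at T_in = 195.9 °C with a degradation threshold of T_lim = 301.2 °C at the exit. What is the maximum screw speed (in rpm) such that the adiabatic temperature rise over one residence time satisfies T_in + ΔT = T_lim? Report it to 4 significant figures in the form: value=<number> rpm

Convert throughput: Q = 129.4 kg/h = 129.4/3600 = 0.0359444 kg/s
Mean residence time: t_res = M/Q_s = 8.73 kg / 0.0359444 kg/s = 242.875 s
Geometry in SI: D = 133.8 mm → 0.1338 m, h = 9.83 mm → 0.00983 m
ΔT_a = T_lim − T_in = 301.2 °C − 195.9 °C = 105.3 K
γ̇_max² = ΔT_a·ρ·cp/(η·t_res) = 105.3·1059·2320/(3810·242.875) = 279.579 s⁻²
Take the square root: γ̇_max = √(279.579) = 16.7206 s⁻¹
Solve γ̇ = πDN/h for N: N_max = γ̇_max·h/(π·D) = 16.7206 × 0.00983 / (π × 0.1338) = 0.391021 rev/s = 23.4613 rpm

value=23.46 rpm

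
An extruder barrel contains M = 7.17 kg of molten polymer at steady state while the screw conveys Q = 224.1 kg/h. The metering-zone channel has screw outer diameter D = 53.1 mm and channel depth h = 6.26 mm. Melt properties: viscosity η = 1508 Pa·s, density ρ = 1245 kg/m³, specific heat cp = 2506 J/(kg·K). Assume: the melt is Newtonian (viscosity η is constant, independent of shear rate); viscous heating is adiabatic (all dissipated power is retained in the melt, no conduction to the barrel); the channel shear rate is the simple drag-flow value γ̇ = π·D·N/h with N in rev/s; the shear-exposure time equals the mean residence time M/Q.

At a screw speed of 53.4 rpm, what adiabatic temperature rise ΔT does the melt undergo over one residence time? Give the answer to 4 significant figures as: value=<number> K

Convert throughput: Q = 224.1 kg/h = 224.1/3600 = 0.06225 kg/s
t_res = M / Q_s = 7.17 ÷ 0.06225 = 115.181 s
Convert to SI: D = 0.0531 m, h = 0.00626 m, N = 53.4/60 = 0.89 rev/s
Shear rate: γ̇ = πDN/h = π·0.0531·0.89/0.00626 = 23.717 s⁻¹
ΔT = η·γ̇²·t_res / (ρ·cp) = 1508 · (23.717)² · 115.181 / (1245 · 2506) = 31.3149 K

value=31.31 K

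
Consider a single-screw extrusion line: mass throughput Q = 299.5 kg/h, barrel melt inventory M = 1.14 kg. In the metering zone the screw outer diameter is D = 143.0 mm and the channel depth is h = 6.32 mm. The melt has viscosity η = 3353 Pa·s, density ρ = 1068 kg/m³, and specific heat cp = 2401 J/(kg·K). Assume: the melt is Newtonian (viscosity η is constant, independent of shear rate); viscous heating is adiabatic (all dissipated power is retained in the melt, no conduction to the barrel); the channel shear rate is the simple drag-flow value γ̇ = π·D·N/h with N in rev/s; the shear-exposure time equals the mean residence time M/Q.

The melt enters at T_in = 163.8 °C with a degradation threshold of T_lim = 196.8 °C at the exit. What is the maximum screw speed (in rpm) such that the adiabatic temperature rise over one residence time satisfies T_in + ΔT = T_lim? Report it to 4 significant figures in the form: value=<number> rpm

Throughput in SI: Q_s = 299.5 kg/h ÷ 3600 s/h = 0.0831944 kg/s
Mean residence time: t_res = M/Q_s = 1.14 kg / 0.0831944 kg/s = 13.7028 s
Convert to metres: D = 0.143 m, h = 0.00632 m
Allowable rise: ΔT_a = T_lim − T_in = 196.8 − 163.8 = 33 K
γ̇_max² = ΔT_a·ρ·cp / (η·t_res) = [33 × 1068 × 2401] / [3353 × 13.7028] = 1841.76 s⁻²
γ̇_max = √1841.76 = 42.9157 s⁻¹
N_max = γ̇_max·h / (π·D) = 42.9157 · 0.00632 / (π · 0.143) = 0.603737 rev/s = 36.2242 rpm

value=36.22 rpm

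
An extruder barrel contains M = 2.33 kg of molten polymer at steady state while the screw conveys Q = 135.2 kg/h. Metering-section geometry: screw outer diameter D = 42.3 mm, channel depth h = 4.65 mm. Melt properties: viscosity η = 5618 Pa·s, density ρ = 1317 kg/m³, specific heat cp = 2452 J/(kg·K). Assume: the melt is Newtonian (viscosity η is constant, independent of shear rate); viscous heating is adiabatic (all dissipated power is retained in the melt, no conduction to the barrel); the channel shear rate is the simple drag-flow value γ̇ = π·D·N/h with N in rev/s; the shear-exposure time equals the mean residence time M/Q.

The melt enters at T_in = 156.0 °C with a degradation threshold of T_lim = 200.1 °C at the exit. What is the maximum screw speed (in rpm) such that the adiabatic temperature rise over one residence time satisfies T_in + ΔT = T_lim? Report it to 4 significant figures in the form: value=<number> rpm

value=42.44 rpm

Throughput in SI: Q_s = 135.2 kg/h ÷ 3600 s/h = 0.0375556 kg/s
Mean residence time: t_res = M/Q_s = 2.33 kg / 0.0375556 kg/s = 62.0414 s
D = 42.3 mm = 0.0423 m;  h = 4.65 mm = 0.00465 m
Allowable rise: ΔT_a = T_lim − T_in = 200.1 − 156.0 = 44.1 K
γ̇_max² = ΔT_a·ρ·cp / (η·t_res) = [44.1 × 1317 × 2452] / [5618 × 62.0414] = 408.584 s⁻²
γ̇_max = √408.584 = 20.2135 s⁻¹
N_max = γ̇_max h / (πD) = 20.2135·0.00465/(π·0.0423) = 0.7073 rev/s → ×60 = 42.438 rpm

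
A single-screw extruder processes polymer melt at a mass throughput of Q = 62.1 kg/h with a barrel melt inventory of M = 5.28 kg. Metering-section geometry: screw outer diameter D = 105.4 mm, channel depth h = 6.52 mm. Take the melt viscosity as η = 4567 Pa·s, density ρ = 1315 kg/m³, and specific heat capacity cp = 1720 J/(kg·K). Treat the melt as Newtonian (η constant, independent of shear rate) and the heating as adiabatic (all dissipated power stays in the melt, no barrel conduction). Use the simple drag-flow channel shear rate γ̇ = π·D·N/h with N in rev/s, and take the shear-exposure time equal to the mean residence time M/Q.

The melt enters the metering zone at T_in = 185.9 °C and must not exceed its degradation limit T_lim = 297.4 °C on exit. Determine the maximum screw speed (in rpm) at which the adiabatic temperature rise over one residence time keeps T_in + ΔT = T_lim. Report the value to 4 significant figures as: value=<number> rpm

value=15.87 rpm

Throughput in SI: Q_s = 62.1 kg/h ÷ 3600 s/h = 0.01725 kg/s
t_res = M / Q_s = 5.28 ÷ 0.01725 = 306.087 s
Geometry in SI: D = 105.4 mm → 0.1054 m, h = 6.52 mm → 0.00652 m
Allowable rise: ΔT_a = T_lim − T_in = 297.4 − 185.9 = 111.5 K
γ̇_max² = ΔT_a·ρ·cp / (η·t_res) = [111.5 × 1315 × 1720] / [4567 × 306.087] = 180.407 s⁻²
γ̇_max = sqrt(180.407) = 13.4316 s⁻¹
Solve γ̇ = πDN/h for N: N_max = γ̇_max·h/(π·D) = 13.4316 × 0.00652 / (π × 0.1054) = 0.264474 rev/s = 15.8685 rpm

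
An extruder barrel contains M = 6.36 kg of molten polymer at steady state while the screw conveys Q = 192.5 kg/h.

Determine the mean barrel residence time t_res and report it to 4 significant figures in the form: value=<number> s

Convert throughput: Q = 192.5 kg/h = 192.5/3600 = 0.0534722 kg/s
Mean residence time: t_res = M/Q_s = 6.36 kg / 0.0534722 kg/s = 118.94 s

value=118.9 s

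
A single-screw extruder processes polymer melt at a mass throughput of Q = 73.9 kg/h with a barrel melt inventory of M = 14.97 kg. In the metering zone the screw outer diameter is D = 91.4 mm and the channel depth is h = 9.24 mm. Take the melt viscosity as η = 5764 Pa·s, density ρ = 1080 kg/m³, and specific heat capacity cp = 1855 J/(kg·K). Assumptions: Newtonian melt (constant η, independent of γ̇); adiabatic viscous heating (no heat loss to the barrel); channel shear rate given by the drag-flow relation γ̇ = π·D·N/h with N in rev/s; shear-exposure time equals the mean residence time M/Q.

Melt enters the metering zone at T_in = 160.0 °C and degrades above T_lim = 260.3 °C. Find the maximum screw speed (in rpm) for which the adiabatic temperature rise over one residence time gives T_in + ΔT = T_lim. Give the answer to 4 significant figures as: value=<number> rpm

value=13.35 rpm

Q_s = Q / 3600 = 73.9 / 3600 = 0.0205278 kg/s
t_res = M / Q_s = 14.97 ÷ 0.0205278 = 729.256 s
Geometry in SI: D = 91.4 mm → 0.0914 m, h = 9.24 mm → 0.00924 m
ΔT_a = T_lim − T_in = 260.3 °C − 160.0 °C = 100.3 K
γ̇_max² = ΔT_a·ρ·cp/(η·t_res) = 100.3·1080·1855/(5764·729.256) = 47.8041 s⁻²
Take the square root: γ̇_max = √(47.8041) = 6.91405 s⁻¹
N_max = γ̇_max h / (πD) = 6.91405·0.00924/(π·0.0914) = 0.222489 rev/s → ×60 = 13.3493 rpm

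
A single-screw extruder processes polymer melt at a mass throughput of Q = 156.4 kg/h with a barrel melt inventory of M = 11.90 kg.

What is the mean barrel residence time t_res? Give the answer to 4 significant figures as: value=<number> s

Throughput in SI: Q_s = 156.4 kg/h ÷ 3600 s/h = 0.0434444 kg/s
t_res = M / Q_s = 11.90 ÷ 0.0434444 = 273.913 s

value=273.9 s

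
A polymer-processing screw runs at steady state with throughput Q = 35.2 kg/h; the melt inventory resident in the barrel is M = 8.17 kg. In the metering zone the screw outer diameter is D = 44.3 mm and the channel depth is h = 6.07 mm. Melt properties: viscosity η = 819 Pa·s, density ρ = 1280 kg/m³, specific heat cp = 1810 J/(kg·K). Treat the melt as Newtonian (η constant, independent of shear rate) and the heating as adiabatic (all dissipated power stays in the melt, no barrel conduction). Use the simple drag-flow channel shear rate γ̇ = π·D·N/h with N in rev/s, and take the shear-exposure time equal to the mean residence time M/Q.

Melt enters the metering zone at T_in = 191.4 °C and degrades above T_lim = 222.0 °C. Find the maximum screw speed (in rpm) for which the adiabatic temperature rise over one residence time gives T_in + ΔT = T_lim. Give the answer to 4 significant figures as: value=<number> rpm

Throughput in SI: Q_s = 35.2 kg/h ÷ 3600 s/h = 0.00977778 kg/s
t_res = M / Q_s = 8.17 ÷ 0.00977778 = 835.568 s
Convert to metres: D = 0.0443 m, h = 0.00607 m
ΔT_a = T_lim − T_in = 222.0 − 191.4 = 30.6 K
Invert ΔT = ηγ̇²t_res/(ρcp) for γ̇: γ̇_max² = ΔT_a ρ cp / (η t_res) = 30.6·1280·1810 / (819·835.568) = 103.596 s⁻²
γ̇_max = sqrt(103.596) = 10.1782 s⁻¹
N_max = γ̇_max h / (πD) = 10.1782·0.00607/(π·0.0443) = 0.443923 rev/s → ×60 = 26.6354 rpm

value=26.64 rpm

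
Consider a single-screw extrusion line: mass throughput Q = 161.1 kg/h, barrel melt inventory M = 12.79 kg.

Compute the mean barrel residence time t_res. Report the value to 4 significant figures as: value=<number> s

Throughput in SI: Q_s = 161.1 kg/h ÷ 3600 s/h = 0.04475 kg/s
Mean residence time: t_res = M/Q_s = 12.79 kg / 0.04475 kg/s = 285.81 s

value=285.8 s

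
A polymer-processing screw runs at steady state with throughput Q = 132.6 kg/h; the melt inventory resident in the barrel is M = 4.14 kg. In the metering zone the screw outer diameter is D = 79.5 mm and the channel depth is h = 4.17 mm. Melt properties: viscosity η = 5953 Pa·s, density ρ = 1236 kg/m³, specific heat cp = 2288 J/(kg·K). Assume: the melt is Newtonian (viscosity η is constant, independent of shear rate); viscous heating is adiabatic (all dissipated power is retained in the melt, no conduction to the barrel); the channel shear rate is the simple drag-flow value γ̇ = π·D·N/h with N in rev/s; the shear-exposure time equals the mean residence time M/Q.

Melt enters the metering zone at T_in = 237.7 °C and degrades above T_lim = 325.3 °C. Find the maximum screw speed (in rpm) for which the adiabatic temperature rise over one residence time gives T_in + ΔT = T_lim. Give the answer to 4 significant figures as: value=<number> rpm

value=19.28 rpm

Q_s = Q / 3600 = 132.6 / 3600 = 0.0368333 kg/s
Mean residence time: t_res = M/Q_s = 4.14 kg / 0.0368333 kg/s = 112.398 s
D = 79.5 mm = 0.0795 m;  h = 4.17 mm = 0.00417 m
ΔT_a = T_lim − T_in = 325.3 °C − 237.7 °C = 87.6 K
Invert ΔT = ηγ̇²t_res/(ρcp) for γ̇: γ̇_max² = ΔT_a ρ cp / (η t_res) = 87.6·1236·2288 / (5953·112.398) = 370.24 s⁻²
Take the square root: γ̇_max = √(370.24) = 19.2416 s⁻¹
Solve γ̇ = πDN/h for N: N_max = γ̇_max·h/(π·D) = 19.2416 × 0.00417 / (π × 0.0795) = 0.321263 rev/s = 19.2758 rpm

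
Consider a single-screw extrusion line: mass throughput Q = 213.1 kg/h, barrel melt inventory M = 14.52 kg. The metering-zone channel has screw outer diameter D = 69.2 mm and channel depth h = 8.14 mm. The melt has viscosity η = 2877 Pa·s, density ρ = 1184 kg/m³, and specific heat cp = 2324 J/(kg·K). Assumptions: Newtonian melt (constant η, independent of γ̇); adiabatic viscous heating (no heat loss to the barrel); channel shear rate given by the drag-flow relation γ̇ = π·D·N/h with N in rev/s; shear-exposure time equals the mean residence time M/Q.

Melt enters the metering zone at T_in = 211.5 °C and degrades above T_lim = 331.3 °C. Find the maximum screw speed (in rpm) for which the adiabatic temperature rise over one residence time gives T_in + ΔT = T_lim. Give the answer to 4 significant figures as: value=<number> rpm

value=48.55 rpm

Throughput in SI: Q_s = 213.1 kg/h ÷ 3600 s/h = 0.0591944 kg/s
Mean residence time: t_res = M/Q_s = 14.52 kg / 0.0591944 kg/s = 245.293 s
Geometry in SI: D = 69.2 mm → 0.0692 m, h = 8.14 mm → 0.00814 m
ΔT_a = T_lim − T_in = 331.3 − 211.5 = 119.8 K
γ̇_max² = ΔT_a·ρ·cp/(η·t_res) = 119.8·1184·2324/(2877·245.293) = 467.11 s⁻²
Take the square root: γ̇_max = √(467.11) = 21.6127 s⁻¹
N_max = γ̇_max h / (πD) = 21.6127·0.00814/(π·0.0692) = 0.809241 rev/s → ×60 = 48.5545 rpm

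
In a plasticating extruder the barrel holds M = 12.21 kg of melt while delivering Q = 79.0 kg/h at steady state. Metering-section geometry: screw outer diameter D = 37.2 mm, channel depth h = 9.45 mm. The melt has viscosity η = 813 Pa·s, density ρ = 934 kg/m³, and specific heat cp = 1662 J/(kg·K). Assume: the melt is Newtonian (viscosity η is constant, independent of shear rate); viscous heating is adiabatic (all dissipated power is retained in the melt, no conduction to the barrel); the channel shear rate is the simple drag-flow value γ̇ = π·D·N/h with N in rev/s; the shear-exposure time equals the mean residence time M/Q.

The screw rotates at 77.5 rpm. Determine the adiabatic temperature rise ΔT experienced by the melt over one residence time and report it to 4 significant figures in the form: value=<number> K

value=74.36 K

Q_s = Q / 3600 = 79.0 / 3600 = 0.0219444 kg/s
t_res = M / Q_s = 12.21 ÷ 0.0219444 = 556.405 s
Geometry in metres: D = 37.2 mm → 0.0372 m, h = 9.45 mm → 0.00945 m; screw speed N = 77.5 rpm = 1.29167 rev/s
γ̇ = π·D·N / h = π · 0.0372 · 1.29167 / 0.00945 = 15.9739 s⁻¹
ΔT = η·γ̇²·t_res / (ρ·cp) = 813 · (15.9739)² · 556.405 / (934 · 1662) = 74.3578 K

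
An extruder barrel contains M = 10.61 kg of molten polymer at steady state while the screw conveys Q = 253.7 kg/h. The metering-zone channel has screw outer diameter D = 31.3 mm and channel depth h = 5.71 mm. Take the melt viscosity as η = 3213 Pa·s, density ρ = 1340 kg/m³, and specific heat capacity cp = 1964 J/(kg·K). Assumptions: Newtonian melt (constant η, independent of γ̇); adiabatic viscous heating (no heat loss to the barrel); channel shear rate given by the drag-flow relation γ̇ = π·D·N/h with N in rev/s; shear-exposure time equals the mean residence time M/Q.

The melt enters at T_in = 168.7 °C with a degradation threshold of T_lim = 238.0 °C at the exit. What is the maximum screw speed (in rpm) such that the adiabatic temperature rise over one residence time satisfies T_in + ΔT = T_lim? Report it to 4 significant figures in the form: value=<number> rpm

value=67.65 rpm

Convert throughput: Q = 253.7 kg/h = 253.7/3600 = 0.0704722 kg/s
Mean residence time: t_res = M/Q_s = 10.61 kg / 0.0704722 kg/s = 150.556 s
Convert to metres: D = 0.0313 m, h = 0.00571 m
ΔT_a = T_lim − T_in = 238.0 °C − 168.7 °C = 69.3 K
γ̇_max² = ΔT_a·ρ·cp / (η·t_res) = [69.3 × 1340 × 1964] / [3213 × 150.556] = 377.026 s⁻²
γ̇_max = √377.026 = 19.4172 s⁻¹
N_max = γ̇_max·h / (π·D) = 19.4172 · 0.00571 / (π · 0.0313) = 1.12753 rev/s = 67.6517 rpm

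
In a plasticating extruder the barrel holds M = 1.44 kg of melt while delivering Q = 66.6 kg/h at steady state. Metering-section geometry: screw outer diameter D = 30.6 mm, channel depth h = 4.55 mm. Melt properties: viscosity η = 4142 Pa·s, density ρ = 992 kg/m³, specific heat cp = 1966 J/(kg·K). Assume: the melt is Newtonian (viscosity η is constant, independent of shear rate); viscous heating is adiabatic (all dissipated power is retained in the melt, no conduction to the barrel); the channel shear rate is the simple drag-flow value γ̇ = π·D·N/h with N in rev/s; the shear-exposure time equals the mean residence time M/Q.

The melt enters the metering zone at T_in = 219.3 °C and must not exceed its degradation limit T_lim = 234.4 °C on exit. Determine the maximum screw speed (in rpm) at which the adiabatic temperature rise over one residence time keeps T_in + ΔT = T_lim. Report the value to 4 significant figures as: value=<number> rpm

value=27.14 rpm

Convert throughput: Q = 66.6 kg/h = 66.6/3600 = 0.0185 kg/s
t_res = M / Q_s = 1.44 / 0.0185 = 77.8378 s
Convert to metres: D = 0.0306 m, h = 0.00455 m
ΔT_a = T_lim − T_in = 234.4 °C − 219.3 °C = 15.1 K
Invert ΔT = ηγ̇²t_res/(ρcp) for γ̇: γ̇_max² = ΔT_a ρ cp / (η t_res) = 15.1·992·1966 / (4142·77.8378) = 91.3422 s⁻²
Take the square root: γ̇_max = √(91.3422) = 9.55731 s⁻¹
N_max = γ̇_max·h / (π·D) = 9.55731 · 0.00455 / (π · 0.0306) = 0.452351 rev/s = 27.1411 rpm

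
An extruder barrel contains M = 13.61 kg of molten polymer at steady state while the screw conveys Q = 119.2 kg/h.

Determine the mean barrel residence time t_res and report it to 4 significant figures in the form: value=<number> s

Throughput in SI: Q_s = 119.2 kg/h ÷ 3600 s/h = 0.0331111 kg/s
t_res = M / Q_s = 13.61 ÷ 0.0331111 = 411.04 s

value=411.0 s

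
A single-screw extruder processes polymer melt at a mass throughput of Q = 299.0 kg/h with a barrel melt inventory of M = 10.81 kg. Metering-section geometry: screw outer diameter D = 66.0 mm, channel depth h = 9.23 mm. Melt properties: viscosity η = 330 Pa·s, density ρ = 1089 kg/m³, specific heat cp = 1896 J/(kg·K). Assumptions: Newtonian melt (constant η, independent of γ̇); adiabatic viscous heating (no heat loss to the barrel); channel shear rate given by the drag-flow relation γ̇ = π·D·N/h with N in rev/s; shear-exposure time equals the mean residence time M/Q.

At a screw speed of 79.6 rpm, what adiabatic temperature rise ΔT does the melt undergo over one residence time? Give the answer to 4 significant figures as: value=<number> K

value=18.48 K

Throughput in SI: Q_s = 299.0 kg/h ÷ 3600 s/h = 0.0830556 kg/s
t_res = M / Q_s = 10.81 / 0.0830556 = 130.154 s
Convert to SI: D = 0.066 m, h = 0.00923 m, N = 79.6/60 = 1.32667 rev/s
γ̇ = π·D·N / h = π · 0.066 · 1.32667 / 0.00923 = 29.8026 s⁻¹
Adiabatic rise: ΔT = η γ̇² t_res / (ρ cp) = 330·(29.8026)²·130.154 / (1089·1896) = 18.4762 K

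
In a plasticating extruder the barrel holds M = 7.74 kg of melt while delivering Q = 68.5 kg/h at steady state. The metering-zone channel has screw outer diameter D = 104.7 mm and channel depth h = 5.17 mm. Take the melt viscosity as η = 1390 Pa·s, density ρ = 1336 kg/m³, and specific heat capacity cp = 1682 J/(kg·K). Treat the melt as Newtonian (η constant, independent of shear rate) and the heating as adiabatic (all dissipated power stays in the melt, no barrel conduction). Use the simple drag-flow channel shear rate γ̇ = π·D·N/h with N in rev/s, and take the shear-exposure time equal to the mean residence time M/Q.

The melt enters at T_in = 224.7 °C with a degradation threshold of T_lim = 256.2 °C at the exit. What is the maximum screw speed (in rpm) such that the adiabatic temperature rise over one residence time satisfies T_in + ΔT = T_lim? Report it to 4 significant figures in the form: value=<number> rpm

Convert throughput: Q = 68.5 kg/h = 68.5/3600 = 0.0190278 kg/s
t_res = M / Q_s = 7.74 ÷ 0.0190278 = 406.774 s
D = 104.7 mm = 0.1047 m;  h = 5.17 mm = 0.00517 m
ΔT_a = T_lim − T_in = 256.2 − 224.7 = 31.5 K
γ̇_max² = ΔT_a·ρ·cp/(η·t_res) = 31.5·1336·1682/(1390·406.774) = 125.192 s⁻²
γ̇_max = √125.192 = 11.1889 s⁻¹
N_max = γ̇_max·h / (π·D) = 11.1889 · 0.00517 / (π · 0.1047) = 0.175866 rev/s = 10.552 rpm

value=10.55 rpm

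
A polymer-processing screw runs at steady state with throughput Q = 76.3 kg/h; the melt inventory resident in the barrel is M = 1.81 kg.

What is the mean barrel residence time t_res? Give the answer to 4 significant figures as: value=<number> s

value=85.40 s

Convert throughput: Q = 76.3 kg/h = 76.3/3600 = 0.0211944 kg/s
t_res = M / Q_s = 1.81 ÷ 0.0211944 = 85.3997 s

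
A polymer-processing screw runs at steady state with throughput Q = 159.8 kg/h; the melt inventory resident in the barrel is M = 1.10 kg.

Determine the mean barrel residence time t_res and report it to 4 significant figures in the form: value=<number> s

Throughput in SI: Q_s = 159.8 kg/h ÷ 3600 s/h = 0.0443889 kg/s
t_res = M / Q_s = 1.10 ÷ 0.0443889 = 24.781 s

value=24.78 s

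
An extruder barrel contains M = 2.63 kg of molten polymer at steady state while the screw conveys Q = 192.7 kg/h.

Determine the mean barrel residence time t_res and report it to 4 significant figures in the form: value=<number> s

value=49.13 s

Convert throughput: Q = 192.7 kg/h = 192.7/3600 = 0.0535278 kg/s
t_res = M / Q_s = 2.63 ÷ 0.0535278 = 49.1334 s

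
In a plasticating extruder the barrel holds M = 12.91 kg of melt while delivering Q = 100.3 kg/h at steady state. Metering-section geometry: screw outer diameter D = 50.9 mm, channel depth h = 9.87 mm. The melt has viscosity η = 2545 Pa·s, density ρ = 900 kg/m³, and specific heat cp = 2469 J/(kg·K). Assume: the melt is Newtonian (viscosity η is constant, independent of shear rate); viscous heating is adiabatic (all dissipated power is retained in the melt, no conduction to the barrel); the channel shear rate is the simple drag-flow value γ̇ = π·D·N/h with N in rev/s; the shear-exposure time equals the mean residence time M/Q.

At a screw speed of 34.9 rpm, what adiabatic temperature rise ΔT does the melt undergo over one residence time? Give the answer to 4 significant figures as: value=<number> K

value=47.13 K

Throughput in SI: Q_s = 100.3 kg/h ÷ 3600 s/h = 0.0278611 kg/s
t_res = M / Q_s = 12.91 / 0.0278611 = 463.37 s
Convert to SI: D = 0.0509 m, h = 0.00987 m, N = 34.9/60 = 0.581667 rev/s
Shear rate: γ̇ = πDN/h = π·0.0509·0.581667/0.00987 = 9.42377 s⁻¹
ΔT = η·γ̇²·t_res / (ρ·cp) = 2545 · (9.42377)² · 463.37 / (900 · 2469) = 47.1304 K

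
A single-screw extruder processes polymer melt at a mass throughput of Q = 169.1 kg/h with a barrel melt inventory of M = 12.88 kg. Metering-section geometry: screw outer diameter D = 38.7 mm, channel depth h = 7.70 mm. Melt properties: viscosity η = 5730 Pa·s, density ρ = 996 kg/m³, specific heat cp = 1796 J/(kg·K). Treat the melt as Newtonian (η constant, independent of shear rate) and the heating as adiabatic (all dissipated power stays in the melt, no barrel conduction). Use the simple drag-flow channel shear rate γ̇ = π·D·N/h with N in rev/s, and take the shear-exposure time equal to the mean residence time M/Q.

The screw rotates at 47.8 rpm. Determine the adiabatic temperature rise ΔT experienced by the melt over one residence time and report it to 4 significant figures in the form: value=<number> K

Throughput in SI: Q_s = 169.1 kg/h ÷ 3600 s/h = 0.0469722 kg/s
Mean residence time: t_res = M/Q_s = 12.88 kg / 0.0469722 kg/s = 274.205 s
D = 38.7 mm = 0.0387 m;  h = 7.70 mm = 0.0077 m;  N = 47.8 rpm / 60 = 0.796667 rev/s
γ̇ = π D N / h = (π)(0.0387)(0.796667) / 0.0077 = 12.579 s⁻¹
ΔT = η·γ̇²·t_res/(ρ·cp) = [5730 × 12.579² × 274.205] / [996 × 1796] = 138.982 K

value=139.0 K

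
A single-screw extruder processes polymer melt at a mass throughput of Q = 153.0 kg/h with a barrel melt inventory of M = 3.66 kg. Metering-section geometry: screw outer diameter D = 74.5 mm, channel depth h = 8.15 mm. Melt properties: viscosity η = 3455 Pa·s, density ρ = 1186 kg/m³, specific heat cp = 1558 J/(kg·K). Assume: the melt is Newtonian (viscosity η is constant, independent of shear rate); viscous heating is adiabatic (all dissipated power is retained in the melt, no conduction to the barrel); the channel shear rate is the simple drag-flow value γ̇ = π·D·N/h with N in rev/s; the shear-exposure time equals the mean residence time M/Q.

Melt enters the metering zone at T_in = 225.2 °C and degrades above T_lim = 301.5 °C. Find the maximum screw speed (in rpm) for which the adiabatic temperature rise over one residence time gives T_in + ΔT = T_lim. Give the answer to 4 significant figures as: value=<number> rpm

value=45.48 rpm

Convert throughput: Q = 153.0 kg/h = 153.0/3600 = 0.0425 kg/s
t_res = M / Q_s = 3.66 / 0.0425 = 86.1176 s
D = 74.5 mm = 0.0745 m;  h = 8.15 mm = 0.00815 m
Allowable rise: ΔT_a = T_lim − T_in = 301.5 − 225.2 = 76.3 K
Invert ΔT = ηγ̇²t_res/(ρcp) for γ̇: γ̇_max² = ΔT_a ρ cp / (η t_res) = 76.3·1186·1558 / (3455·86.1176) = 473.845 s⁻²
γ̇_max = √473.845 = 21.768 s⁻¹
N_max = γ̇_max h / (πD) = 21.768·0.00815/(π·0.0745) = 0.758001 rev/s → ×60 = 45.4801 rpm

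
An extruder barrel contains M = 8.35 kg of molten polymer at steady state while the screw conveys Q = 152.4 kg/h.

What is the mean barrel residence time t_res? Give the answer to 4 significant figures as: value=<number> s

value=197.2 s

Throughput in SI: Q_s = 152.4 kg/h ÷ 3600 s/h = 0.0423333 kg/s
Mean residence time: t_res = M/Q_s = 8.35 kg / 0.0423333 kg/s = 197.244 s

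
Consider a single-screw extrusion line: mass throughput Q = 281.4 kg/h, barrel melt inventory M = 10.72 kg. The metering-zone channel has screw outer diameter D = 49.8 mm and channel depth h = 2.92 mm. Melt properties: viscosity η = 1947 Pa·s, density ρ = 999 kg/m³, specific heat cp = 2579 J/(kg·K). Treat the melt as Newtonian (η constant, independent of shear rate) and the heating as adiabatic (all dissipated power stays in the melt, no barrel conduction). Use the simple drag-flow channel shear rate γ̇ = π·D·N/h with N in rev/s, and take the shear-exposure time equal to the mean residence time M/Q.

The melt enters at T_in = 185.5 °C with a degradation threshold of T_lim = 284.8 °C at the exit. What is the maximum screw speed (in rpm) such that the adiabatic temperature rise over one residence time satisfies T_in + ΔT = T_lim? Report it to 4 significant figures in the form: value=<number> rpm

value=34.66 rpm

Q_s = Q / 3600 = 281.4 / 3600 = 0.0781667 kg/s
t_res = M / Q_s = 10.72 ÷ 0.0781667 = 137.143 s
Convert to metres: D = 0.0498 m, h = 0.00292 m
Allowable rise: ΔT_a = T_lim − T_in = 284.8 − 185.5 = 99.3 K
γ̇_max² = ΔT_a·ρ·cp/(η·t_res) = 99.3·999·2579/(1947·137.143) = 958.136 s⁻²
γ̇_max = sqrt(958.136) = 30.9538 s⁻¹
N_max = γ̇_max·h / (π·D) = 30.9538 · 0.00292 / (π · 0.0498) = 0.57772 rev/s = 34.6632 rpm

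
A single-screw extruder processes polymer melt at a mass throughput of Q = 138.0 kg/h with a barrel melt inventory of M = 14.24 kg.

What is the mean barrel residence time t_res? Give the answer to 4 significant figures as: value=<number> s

Throughput in SI: Q_s = 138.0 kg/h ÷ 3600 s/h = 0.0383333 kg/s
t_res = M / Q_s = 14.24 ÷ 0.0383333 = 371.478 s

value=371.5 s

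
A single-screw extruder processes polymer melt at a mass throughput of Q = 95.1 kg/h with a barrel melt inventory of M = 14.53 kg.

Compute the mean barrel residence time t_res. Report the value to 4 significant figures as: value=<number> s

Convert throughput: Q = 95.1 kg/h = 95.1/3600 = 0.0264167 kg/s
Mean residence time: t_res = M/Q_s = 14.53 kg / 0.0264167 kg/s = 550.032 s

value=550.0 s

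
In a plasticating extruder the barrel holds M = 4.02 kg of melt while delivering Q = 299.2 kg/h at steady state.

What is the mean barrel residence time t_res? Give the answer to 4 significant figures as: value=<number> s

value=48.37 s

Throughput in SI: Q_s = 299.2 kg/h ÷ 3600 s/h = 0.0831111 kg/s
t_res = M / Q_s = 4.02 ÷ 0.0831111 = 48.369 s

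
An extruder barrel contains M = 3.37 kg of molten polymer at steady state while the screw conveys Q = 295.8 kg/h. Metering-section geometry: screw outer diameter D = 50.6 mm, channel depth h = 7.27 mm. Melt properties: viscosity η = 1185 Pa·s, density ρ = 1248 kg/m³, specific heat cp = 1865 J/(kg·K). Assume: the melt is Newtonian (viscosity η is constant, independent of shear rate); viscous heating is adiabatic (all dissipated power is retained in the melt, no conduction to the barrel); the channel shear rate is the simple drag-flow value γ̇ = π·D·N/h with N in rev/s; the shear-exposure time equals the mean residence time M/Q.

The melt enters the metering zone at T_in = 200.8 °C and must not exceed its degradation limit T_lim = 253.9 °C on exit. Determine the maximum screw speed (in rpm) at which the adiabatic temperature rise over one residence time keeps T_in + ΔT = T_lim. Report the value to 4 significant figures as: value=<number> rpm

Q_s = Q / 3600 = 295.8 / 3600 = 0.0821667 kg/s
t_res = M / Q_s = 3.37 / 0.0821667 = 41.0142 s
Geometry in SI: D = 50.6 mm → 0.0506 m, h = 7.27 mm → 0.00727 m
ΔT_a = T_lim − T_in = 253.9 − 200.8 = 53.1 K
γ̇_max² = ΔT_a·ρ·cp/(η·t_res) = 53.1·1248·1865/(1185·41.0142) = 2542.94 s⁻²
Take the square root: γ̇_max = √(2542.94) = 50.4275 s⁻¹
Solve γ̇ = πDN/h for N: N_max = γ̇_max·h/(π·D) = 50.4275 × 0.00727 / (π × 0.0506) = 2.30623 rev/s = 138.374 rpm

value=138.4 rpm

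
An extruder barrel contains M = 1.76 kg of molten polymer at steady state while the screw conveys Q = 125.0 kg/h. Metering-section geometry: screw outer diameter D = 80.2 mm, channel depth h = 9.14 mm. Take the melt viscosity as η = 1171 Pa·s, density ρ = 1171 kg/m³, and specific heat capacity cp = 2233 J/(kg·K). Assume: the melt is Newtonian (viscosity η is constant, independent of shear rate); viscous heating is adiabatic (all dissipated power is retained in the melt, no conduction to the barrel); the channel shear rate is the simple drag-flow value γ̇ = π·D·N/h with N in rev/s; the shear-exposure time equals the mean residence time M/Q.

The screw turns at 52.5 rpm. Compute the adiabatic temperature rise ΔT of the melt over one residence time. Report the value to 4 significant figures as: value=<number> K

Throughput in SI: Q_s = 125.0 kg/h ÷ 3600 s/h = 0.0347222 kg/s
Mean residence time: t_res = M/Q_s = 1.76 kg / 0.0347222 kg/s = 50.688 s
Geometry in metres: D = 80.2 mm → 0.0802 m, h = 9.14 mm → 0.00914 m; screw speed N = 52.5 rpm = 0.875 rev/s
Shear rate: γ̇ = πDN/h = π·0.0802·0.875/0.00914 = 24.1205 s⁻¹
ΔT = η·γ̇²·t_res/(ρ·cp) = [1171 × 24.1205² × 50.688] / [1171 × 2233] = 13.2065 K

value=13.21 K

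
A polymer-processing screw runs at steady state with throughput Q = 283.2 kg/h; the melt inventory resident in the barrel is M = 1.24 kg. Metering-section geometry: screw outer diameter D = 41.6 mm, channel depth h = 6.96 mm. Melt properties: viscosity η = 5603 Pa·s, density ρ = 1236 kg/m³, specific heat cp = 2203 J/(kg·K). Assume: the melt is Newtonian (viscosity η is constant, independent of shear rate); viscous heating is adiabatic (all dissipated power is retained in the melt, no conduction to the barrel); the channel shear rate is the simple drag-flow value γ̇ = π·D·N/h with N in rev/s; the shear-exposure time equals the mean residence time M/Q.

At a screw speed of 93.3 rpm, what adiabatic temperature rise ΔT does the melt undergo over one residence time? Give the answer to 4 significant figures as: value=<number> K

value=27.65 K

Q_s = Q / 3600 = 283.2 / 3600 = 0.0786667 kg/s
t_res = M / Q_s = 1.24 / 0.0786667 = 15.7627 s
Convert to SI: D = 0.0416 m, h = 0.00696 m, N = 93.3/60 = 1.555 rev/s
γ̇ = π D N / h = (π)(0.0416)(1.555) / 0.00696 = 29.1988 s⁻¹
ΔT = η·γ̇²·t_res / (ρ·cp) = 5603 · (29.1988)² · 15.7627 / (1236 · 2203) = 27.6533 K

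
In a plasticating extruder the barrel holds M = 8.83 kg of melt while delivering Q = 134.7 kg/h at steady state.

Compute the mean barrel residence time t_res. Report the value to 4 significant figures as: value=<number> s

value=236.0 s

Convert throughput: Q = 134.7 kg/h = 134.7/3600 = 0.0374167 kg/s
t_res = M / Q_s = 8.83 ÷ 0.0374167 = 235.991 s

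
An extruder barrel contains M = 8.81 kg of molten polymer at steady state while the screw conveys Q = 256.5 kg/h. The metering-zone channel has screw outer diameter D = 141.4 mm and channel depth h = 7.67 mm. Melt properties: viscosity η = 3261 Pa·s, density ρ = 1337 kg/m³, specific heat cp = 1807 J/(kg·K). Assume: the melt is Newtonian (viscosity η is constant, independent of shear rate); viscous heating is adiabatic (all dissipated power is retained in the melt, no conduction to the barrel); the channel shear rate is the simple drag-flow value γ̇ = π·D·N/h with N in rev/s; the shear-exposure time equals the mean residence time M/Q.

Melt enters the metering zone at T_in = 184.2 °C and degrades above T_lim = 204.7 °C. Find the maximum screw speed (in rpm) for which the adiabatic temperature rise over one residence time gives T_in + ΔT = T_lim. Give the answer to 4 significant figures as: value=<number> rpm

Q_s = Q / 3600 = 256.5 / 3600 = 0.07125 kg/s
t_res = M / Q_s = 8.81 ÷ 0.07125 = 123.649 s
Convert to metres: D = 0.1414 m, h = 0.00767 m
ΔT_a = T_lim − T_in = 204.7 °C − 184.2 °C = 20.5 K
Invert ΔT = ηγ̇²t_res/(ρcp) for γ̇: γ̇_max² = ΔT_a ρ cp / (η t_res) = 20.5·1337·1807 / (3261·123.649) = 122.829 s⁻²
γ̇_max = √122.829 = 11.0828 s⁻¹
N_max = γ̇_max h / (πD) = 11.0828·0.00767/(π·0.1414) = 0.191358 rev/s → ×60 = 11.4815 rpm

value=11.48 rpm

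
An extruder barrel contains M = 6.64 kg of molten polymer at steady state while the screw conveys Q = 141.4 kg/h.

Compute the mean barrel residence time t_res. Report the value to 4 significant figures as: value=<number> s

Q_s = Q / 3600 = 141.4 / 3600 = 0.0392778 kg/s
t_res = M / Q_s = 6.64 / 0.0392778 = 169.052 s

value=169.1 s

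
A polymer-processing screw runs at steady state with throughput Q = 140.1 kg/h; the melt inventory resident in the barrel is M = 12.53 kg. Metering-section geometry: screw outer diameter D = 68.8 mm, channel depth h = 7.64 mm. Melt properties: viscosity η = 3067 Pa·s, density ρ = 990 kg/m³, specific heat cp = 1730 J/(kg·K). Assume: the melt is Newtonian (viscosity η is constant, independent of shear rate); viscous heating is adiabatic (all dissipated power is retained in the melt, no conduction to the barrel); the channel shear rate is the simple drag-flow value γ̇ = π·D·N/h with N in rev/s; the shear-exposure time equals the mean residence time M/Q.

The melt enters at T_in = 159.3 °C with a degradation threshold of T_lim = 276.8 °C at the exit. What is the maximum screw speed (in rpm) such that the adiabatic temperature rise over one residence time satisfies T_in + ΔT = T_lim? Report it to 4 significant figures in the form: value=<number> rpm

value=30.28 rpm

Throughput in SI: Q_s = 140.1 kg/h ÷ 3600 s/h = 0.0389167 kg/s
t_res = M / Q_s = 12.53 ÷ 0.0389167 = 321.97 s
Geometry in SI: D = 68.8 mm → 0.0688 m, h = 7.64 mm → 0.00764 m
ΔT_a = T_lim − T_in = 276.8 °C − 159.3 °C = 117.5 K
γ̇_max² = ΔT_a·ρ·cp/(η·t_res) = 117.5·990·1730/(3067·321.97) = 203.793 s⁻²
γ̇_max = sqrt(203.793) = 14.2756 s⁻¹
N_max = γ̇_max h / (πD) = 14.2756·0.00764/(π·0.0688) = 0.504603 rev/s → ×60 = 30.2762 rpm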